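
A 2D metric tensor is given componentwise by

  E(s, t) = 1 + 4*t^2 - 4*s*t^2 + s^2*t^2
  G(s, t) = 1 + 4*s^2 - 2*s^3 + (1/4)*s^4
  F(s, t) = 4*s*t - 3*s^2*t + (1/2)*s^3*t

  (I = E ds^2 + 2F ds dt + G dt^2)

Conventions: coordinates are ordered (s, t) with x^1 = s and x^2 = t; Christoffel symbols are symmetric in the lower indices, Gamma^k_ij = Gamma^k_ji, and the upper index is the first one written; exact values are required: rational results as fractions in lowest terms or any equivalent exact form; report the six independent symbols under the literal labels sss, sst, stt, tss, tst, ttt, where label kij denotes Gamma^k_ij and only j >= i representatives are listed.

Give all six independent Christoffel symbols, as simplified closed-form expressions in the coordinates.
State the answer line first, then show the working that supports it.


Answer: Gamma_sss = (4*s*t^2 - 8*t^2)/(s^4 - 8*s^3 + 4*s^2*t^2 + 16*s^2 - 16*s*t^2 + 16*t^2 + 4), Gamma_sst = (4*s^2*t - 16*s*t + 16*t)/(s^4 - 8*s^3 + 4*s^2*t^2 + 16*s^2 - 16*s*t^2 + 16*t^2 + 4), Gamma_stt = 0, Gamma_tss = (2*s^2*t - 8*s*t)/(s^4 - 8*s^3 + 4*s^2*t^2 + 16*s^2 - 16*s*t^2 + 16*t^2 + 4), Gamma_tst = (2*s^3 - 12*s^2 + 16*s)/(s^4 - 8*s^3 + 4*s^2*t^2 + 16*s^2 - 16*s*t^2 + 16*t^2 + 4), Gamma_ttt = 0

E = 1 + 4*t^2 - 4*s*t^2 + s^2*t^2; F = 4*s*t - 3*s^2*t + (1/2)*s^3*t; G = 1 + 4*s^2 - 2*s^3 + (1/4)*s^4
Gamma^k_ij = (1/2) g^{kl} (d_i g_jl + d_j g_il - d_l g_ij), with g^inv = (1/(EG-F^2)) [[G, -F], [-F, E]]
first partials: E_s = -4*t^2 + 2*s*t^2, E_t = 8*t - 8*s*t + 2*s^2*t, F_s = 4*t - 6*s*t + (3/2)*s^2*t, F_t = 4*s - 3*s^2 + (1/2)*s^3, G_s = 8*s - 6*s^2 + s^3, G_t = 0
D = EG - F^2 = 1 + 4*t^2 + 4*s^2 - 4*s*t^2 - 2*s^3 + s^2*t^2 + (1/4)*s^4
expanded: Gamma^s_ss = (G E_s - 2F F_s + F E_t)/(2D), Gamma^s_st = (G E_t - F G_s)/(2D), Gamma^s_tt = (2G F_t - G G_s - F G_t)/(2D), Gamma^t_ss = (2E F_s - E E_t - F E_s)/(2D), Gamma^t_st = (E G_s - F E_t)/(2D), Gamma^t_tt = (E G_t - 2F F_t + F G_s)/(2D); substitute and cancel common factors


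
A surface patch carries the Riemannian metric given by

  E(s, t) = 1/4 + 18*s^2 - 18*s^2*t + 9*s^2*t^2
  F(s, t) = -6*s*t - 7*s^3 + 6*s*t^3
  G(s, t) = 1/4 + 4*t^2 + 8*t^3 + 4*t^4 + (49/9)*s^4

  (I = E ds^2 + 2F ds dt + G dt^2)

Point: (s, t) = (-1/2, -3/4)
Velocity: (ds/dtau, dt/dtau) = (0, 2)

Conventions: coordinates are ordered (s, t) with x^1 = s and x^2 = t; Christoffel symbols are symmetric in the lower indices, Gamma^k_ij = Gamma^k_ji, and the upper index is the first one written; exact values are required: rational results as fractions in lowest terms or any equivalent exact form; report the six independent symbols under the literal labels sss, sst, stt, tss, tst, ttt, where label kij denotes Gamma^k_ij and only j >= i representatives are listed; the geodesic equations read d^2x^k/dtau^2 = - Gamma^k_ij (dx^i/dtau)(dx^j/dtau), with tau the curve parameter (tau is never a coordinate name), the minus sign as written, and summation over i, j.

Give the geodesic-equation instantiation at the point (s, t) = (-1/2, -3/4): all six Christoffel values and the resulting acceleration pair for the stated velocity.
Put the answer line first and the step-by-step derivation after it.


Answer: Gamma_sss = -122481/63145, Gamma_sst = -5579/12629, Gamma_stt = -39119/568305, Gamma_tss = 38367/63145, Gamma_tst = -24353/12629, Gamma_ttt = 31747/63145; accelerations (d^2s/dtau^2, d^2t/dtau^2) = (156476/568305, -126988/63145)

E = 601/64, F = -7/64, G = 421/576 at the point
E_s = -585/16, E_t = -63/8, F_s = -105/32, F_t = -33/16, G_s = -49/18, G_t = 3/4
EG - F^2 = 63145/9216;  g^inv = (9216/63145) * [[421/576, 7/64], [7/64, 601/64]]
first-kind symbols [ij,l] = (1/2)(d_i g_jl + d_j g_il - d_l g_ij): [ss,s] = E_s/2 = -585/32, [ss,t] = F_s - E_t/2 = 21/32, [st,s] = E_t/2 = -63/16, [st,t] = G_s/2 = -49/36, [tt,s] = F_t - G_s/2 = -101/144, [tt,t] = G_t/2 = 3/8
Gamma^s_ij = (G*[ij,s] - F*[ij,t])/(EG - F^2), Gamma^t_ij = (E*[ij,t] - F*[ij,s])/(EG - F^2)
Gamma_sss = -122481/63145, Gamma_sst = -5579/12629, Gamma_stt = -39119/568305, Gamma_tss = 38367/63145, Gamma_tst = -24353/12629, Gamma_ttt = 31747/63145
d^2s/dtau^2 = -(Gamma_sss*(0)^2 + 2*Gamma_sst*(0)*(2) + Gamma_stt*(2)^2) = 156476/568305
d^2t/dtau^2 = -(Gamma_tss*(0)^2 + 2*Gamma_tst*(0)*(2) + Gamma_ttt*(2)^2) = -126988/63145


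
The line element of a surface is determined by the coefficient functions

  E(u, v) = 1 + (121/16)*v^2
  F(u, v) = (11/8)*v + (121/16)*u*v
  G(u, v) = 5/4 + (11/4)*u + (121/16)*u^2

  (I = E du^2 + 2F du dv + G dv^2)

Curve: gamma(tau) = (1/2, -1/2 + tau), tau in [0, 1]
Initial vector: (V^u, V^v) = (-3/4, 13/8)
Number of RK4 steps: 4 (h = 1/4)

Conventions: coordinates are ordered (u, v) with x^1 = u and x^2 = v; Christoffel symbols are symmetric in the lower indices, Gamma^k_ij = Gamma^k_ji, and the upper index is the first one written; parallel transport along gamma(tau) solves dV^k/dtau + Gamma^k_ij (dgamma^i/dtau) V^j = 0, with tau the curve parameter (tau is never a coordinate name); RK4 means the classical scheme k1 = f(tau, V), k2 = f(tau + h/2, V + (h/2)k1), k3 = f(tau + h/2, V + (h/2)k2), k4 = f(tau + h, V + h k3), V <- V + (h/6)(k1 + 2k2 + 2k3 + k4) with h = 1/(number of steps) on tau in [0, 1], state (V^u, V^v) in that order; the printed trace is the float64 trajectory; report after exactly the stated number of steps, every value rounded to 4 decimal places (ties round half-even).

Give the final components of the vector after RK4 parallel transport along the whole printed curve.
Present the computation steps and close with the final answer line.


gamma'(tau) = (0, 1); f(tau, V)^k = -Gamma^k_ij(gamma(tau)) gamma'^i(tau) V^j; h = 1/4; intermediate values shown to 6 dp
curve data and Christoffel symbols at the stage parameters:
  tau = 0.000000: gamma = (0.500000, -0.500000), gamma' = (0.000000, 1.000000); Gamma_uuu = 0.000000, Gamma_uuv = -0.590244, Gamma_uvv = 0.000000, Gamma_vuu = 0.000000, Gamma_vuv = 0.804878, Gamma_vvv = 0.000000
  tau = 0.125000: gamma = (0.500000, -0.375000), gamma' = (0.000000, 1.000000); Gamma_uuu = 0.000000, Gamma_uuv = -0.508314, Gamma_uvv = 0.000000, Gamma_vuu = 0.000000, Gamma_vuv = 0.924208, Gamma_vvv = 0.000000
  tau = 0.250000: gamma = (0.500000, -0.250000), gamma' = (0.000000, 1.000000); Gamma_uuu = 0.000000, Gamma_uuv = -0.379013, Gamma_uvv = 0.000000, Gamma_vuu = 0.000000, Gamma_vuv = 1.033673, Gamma_vvv = 0.000000
  tau = 0.375000: gamma = (0.500000, -0.125000), gamma' = (0.000000, 1.000000); Gamma_uuu = 0.000000, Gamma_uuv = -0.204004, Gamma_uvv = 0.000000, Gamma_vuu = 0.000000, Gamma_vuv = 1.112750, Gamma_vvv = 0.000000
  tau = 0.500000: gamma = (0.500000, 0.000000), gamma' = (0.000000, 1.000000); Gamma_uuu = 0.000000, Gamma_uuv = 0.000000, Gamma_uvv = 0.000000, Gamma_vuu = 0.000000, Gamma_vuv = 1.141869, Gamma_vvv = 0.000000
  tau = 0.625000: gamma = (0.500000, 0.125000), gamma' = (0.000000, 1.000000); Gamma_uuu = 0.000000, Gamma_uuv = 0.204004, Gamma_uvv = 0.000000, Gamma_vuu = 0.000000, Gamma_vuv = 1.112750, Gamma_vvv = 0.000000
  tau = 0.750000: gamma = (0.500000, 0.250000), gamma' = (0.000000, 1.000000); Gamma_uuu = 0.000000, Gamma_uuv = 0.379013, Gamma_uvv = 0.000000, Gamma_vuu = 0.000000, Gamma_vuv = 1.033673, Gamma_vvv = 0.000000
  tau = 0.875000: gamma = (0.500000, 0.375000), gamma' = (0.000000, 1.000000); Gamma_uuu = 0.000000, Gamma_uuv = 0.508314, Gamma_uvv = 0.000000, Gamma_vuu = 0.000000, Gamma_vuv = 0.924208, Gamma_vvv = 0.000000
  tau = 1.000000: gamma = (0.500000, 0.500000), gamma' = (0.000000, 1.000000); Gamma_uuu = 0.000000, Gamma_uuv = 0.590244, Gamma_uvv = 0.000000, Gamma_vuu = 0.000000, Gamma_vuv = 0.804878, Gamma_vvv = 0.000000
step 0: V^u = -0.7500, V^v = 1.6250
step 1: k1 = (-0.442683, 0.603659), k2 = (-0.409364, 0.744297), k3 = (-0.407246, 0.740448), k4 = (-0.322848, 0.880494); V <- V + (h/6)(k1 + 2k2 + 2k3 + k4): V^u = -0.8499, V^v = 1.8106
step 2: k1 = (-0.322142, 0.878568), k2 = (-0.181608, 0.990588), k3 = (-0.178024, 0.971040), k4 = (0.000000, 1.021349); V <- V + (h/6)(k1 + 2k2 + 2k3 + k4): V^u = -0.8933, V^v = 2.0532
step 3: k1 = (0.000000, 1.020077), k2 = (0.182245, 0.994064), k3 = (0.177598, 0.968715), k4 = (0.321760, 0.877526); V <- V + (h/6)(k1 + 2k2 + 2k3 + k4): V^u = -0.8499, V^v = 2.2958
step 4: k1 = (0.322141, 0.878566), k2 = (0.411571, 0.748311), k3 = (0.405889, 0.737980), k4 = (0.441782, 0.602430); V <- V + (h/6)(k1 + 2k2 + 2k3 + k4): V^u = -0.7500, V^v = 2.4814

Answer: V^u = -0.7500, V^v = 2.4814


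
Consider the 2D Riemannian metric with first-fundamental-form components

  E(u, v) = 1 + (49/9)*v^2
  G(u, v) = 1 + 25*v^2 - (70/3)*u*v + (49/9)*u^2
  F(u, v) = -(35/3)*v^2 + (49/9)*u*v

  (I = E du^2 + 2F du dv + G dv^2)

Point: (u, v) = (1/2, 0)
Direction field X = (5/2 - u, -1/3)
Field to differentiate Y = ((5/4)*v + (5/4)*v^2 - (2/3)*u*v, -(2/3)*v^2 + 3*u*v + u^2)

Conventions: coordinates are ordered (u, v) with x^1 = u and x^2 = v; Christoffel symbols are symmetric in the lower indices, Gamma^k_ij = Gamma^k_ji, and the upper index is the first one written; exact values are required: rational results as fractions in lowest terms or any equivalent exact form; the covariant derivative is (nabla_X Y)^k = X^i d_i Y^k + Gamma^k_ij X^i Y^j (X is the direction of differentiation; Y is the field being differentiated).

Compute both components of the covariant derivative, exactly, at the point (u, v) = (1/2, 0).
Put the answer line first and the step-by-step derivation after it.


Answer: (nabla_X Y)^u = -11/36, (nabla_X Y)^v = 194/85

E = 1, F = 0, G = 85/36 at the point
E_u = 0, E_v = 0, F_u = 0, F_v = 49/18, G_u = 49/9, G_v = -35/3
EG - F^2 = 85/36;  g^inv = (36/85) * [[85/36, 0], [0, 1]]
first-kind symbols [ij,l] = (1/2)(d_i g_jl + d_j g_il - d_l g_ij): [uu,u] = E_u/2 = 0, [uu,v] = F_u - E_v/2 = 0, [uv,u] = E_v/2 = 0, [uv,v] = G_u/2 = 49/18, [vv,u] = F_v - G_u/2 = 0, [vv,v] = G_v/2 = -35/6
Gamma^u_ij = (G*[ij,u] - F*[ij,v])/(EG - F^2), Gamma^v_ij = (E*[ij,v] - F*[ij,u])/(EG - F^2)
Gamma_uuu = 0, Gamma_uuv = 0, Gamma_uvv = 0, Gamma_vuu = 0, Gamma_vuv = 98/85, Gamma_vvv = -42/17
X = (2, -1/3), Y = (0, 1/4) at the point


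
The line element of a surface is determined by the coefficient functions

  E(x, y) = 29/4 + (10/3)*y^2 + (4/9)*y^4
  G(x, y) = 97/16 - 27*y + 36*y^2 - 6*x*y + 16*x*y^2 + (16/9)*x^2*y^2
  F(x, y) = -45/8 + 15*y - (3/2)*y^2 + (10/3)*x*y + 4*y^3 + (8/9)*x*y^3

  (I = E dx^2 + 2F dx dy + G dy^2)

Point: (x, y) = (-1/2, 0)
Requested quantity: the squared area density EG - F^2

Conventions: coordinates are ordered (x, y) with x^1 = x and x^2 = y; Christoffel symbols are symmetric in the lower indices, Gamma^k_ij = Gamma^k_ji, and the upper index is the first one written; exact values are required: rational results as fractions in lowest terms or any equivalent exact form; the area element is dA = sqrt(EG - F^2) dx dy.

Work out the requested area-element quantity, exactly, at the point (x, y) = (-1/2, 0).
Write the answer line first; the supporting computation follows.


Answer: EG - F^2 = 197/16

E = 29/4, F = -45/8, G = 97/16; EG - F^2 = 197/16


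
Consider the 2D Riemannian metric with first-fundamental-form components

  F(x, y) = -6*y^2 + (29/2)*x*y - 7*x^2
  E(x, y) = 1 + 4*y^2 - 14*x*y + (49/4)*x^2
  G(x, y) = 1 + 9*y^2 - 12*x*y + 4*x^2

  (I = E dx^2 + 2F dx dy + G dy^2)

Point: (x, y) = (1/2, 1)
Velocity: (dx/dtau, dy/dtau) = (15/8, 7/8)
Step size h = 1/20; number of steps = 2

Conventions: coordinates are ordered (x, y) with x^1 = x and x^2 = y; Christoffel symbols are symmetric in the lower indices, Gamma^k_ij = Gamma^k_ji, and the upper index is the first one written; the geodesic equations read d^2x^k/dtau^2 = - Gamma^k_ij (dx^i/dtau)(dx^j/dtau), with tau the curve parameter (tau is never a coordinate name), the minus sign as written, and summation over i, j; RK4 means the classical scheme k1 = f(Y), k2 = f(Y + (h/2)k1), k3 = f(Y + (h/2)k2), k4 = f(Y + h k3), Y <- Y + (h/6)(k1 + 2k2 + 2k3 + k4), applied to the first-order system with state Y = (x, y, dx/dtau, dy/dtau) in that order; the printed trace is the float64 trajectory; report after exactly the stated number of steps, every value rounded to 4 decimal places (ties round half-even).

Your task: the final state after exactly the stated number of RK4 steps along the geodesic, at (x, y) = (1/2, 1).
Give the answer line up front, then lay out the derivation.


Answer: x = 0.6882, y = 1.0705, dx/dtau = 1.8724, dy/dtau = 0.5245

f(Y) = (dx/dtau, dy/dtau, -Gamma^x_ij Y'^i Y'^j, -Gamma^y_ij Y'^i Y'^j) with the Gammas evaluated at the stage position; h = 0.050000; intermediate values shown to 6 dp
step 0: x = 0.5000, y = 1.0000, dx/dtau = 1.8750, dy/dtau = 0.8750
step 1:
  k1: at (x, y) = (0.500000, 1.000000), (dx/dtau, dy/dtau) = (1.875000, 0.875000); Gamma_xxx = -0.172840, Gamma_xxy = 0.098765, Gamma_xyy = -0.148148, Gamma_yxx = 1.382716, Gamma_yxy = -0.790123, Gamma_yyy = 1.185185; k1 = (1.875000, 0.875000, 0.396991, -3.175926)
  k2: at (x, y) = (0.546875, 1.021875), (dx/dtau, dy/dtau) = (1.884925, 0.795602); Gamma_xxx = -0.092537, Gamma_xxy = 0.052879, Gamma_xyy = -0.079318, Gamma_yxx = 1.407015, Gamma_yxy = -0.804008, Gamma_yyy = 1.206013; k2 = (1.884925, 0.795602, 0.220388, -3.350964)
  k3: at (x, y) = (0.547123, 1.019890), (dx/dtau, dy/dtau) = (1.880510, 0.791226); Gamma_xxx = -0.089571, Gamma_xxy = 0.051184, Gamma_xyy = -0.076775, Gamma_yxx = 1.410067, Gamma_yxy = -0.805753, Gamma_yyy = 1.208629; k3 = (1.880510, 0.791226, 0.212504, -3.345321)
  k4: at (x, y) = (0.594025, 1.039561), (dx/dtau, dy/dtau) = (1.885625, 0.707734); Gamma_xxx = -0.000025, Gamma_xxy = 0.000014, Gamma_xyy = -0.000021, Gamma_yxx = 1.429390, Gamma_yxy = -0.816794, Gamma_yyy = 1.225191; k4 = (1.885625, 0.707734, 0.000061, -3.515937)
  Y <- Y + (h/6)(k1 + 2k2 + 2k3 + k4): x = 0.5941, y = 1.0396, dx/dtau = 1.8855, dy/dtau = 0.7076
step 2:
  k1: at (x, y) = (0.594096, 1.039637), (dx/dtau, dy/dtau) = (1.885524, 0.707630); Gamma_xxx = 0.000046, Gamma_xxy = -0.000026, Gamma_xyy = 0.000039, Gamma_yxx = 1.429353, Gamma_yxy = -0.816773, Gamma_yyy = 1.225160; k1 = (1.885524, 0.707630, -0.000113, -3.515558)
  k2: at (x, y) = (0.641234, 1.057327), (dx/dtau, dy/dtau) = (1.885521, 0.619741); Gamma_xxx = 0.098935, Gamma_xxy = -0.056534, Gamma_xyy = 0.084802, Gamma_yxx = 1.441724, Gamma_yxy = -0.823842, Gamma_yyy = 1.235764; k2 = (1.885521, 0.619741, -0.252179, -3.674856)
  k3: at (x, y) = (0.641234, 1.055130), (dx/dtau, dy/dtau) = (1.879219, 0.615758); Gamma_xxx = 0.102820, Gamma_xxy = -0.058754, Gamma_xyy = 0.088131, Gamma_yxx = 1.444159, Gamma_yxy = -0.825234, Gamma_yyy = 1.237850; k3 = (1.879219, 0.615758, -0.260545, -3.659507)
  k4: at (x, y) = (0.688057, 1.070424), (dx/dtau, dy/dtau) = (1.872496, 0.524654); Gamma_xxx = 0.210782, Gamma_xxy = -0.120447, Gamma_xyy = 0.180671, Gamma_yxx = 1.446867, Gamma_yxy = -0.826781, Gamma_yyy = 1.240172; k4 = (1.872496, 0.524654, -0.552128, -3.789958)
  Y <- Y + (h/6)(k1 + 2k2 + 2k3 + k4): x = 0.6882, y = 1.0705, dx/dtau = 1.8724, dy/dtau = 0.5245


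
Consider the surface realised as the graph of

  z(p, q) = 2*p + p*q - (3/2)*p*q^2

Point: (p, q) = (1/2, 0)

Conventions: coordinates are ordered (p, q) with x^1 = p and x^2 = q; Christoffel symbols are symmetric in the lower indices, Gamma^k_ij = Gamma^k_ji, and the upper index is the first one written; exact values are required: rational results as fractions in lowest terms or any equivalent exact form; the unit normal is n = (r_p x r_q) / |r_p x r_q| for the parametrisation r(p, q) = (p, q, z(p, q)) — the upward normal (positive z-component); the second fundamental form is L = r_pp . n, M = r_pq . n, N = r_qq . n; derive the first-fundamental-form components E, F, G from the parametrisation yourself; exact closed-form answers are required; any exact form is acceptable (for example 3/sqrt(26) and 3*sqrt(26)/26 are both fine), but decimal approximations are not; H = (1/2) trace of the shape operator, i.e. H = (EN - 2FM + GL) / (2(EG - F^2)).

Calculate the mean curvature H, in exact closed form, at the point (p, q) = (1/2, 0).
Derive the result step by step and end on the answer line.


z_p = 2, z_q = 1/2, z_pp = 0, z_pq = 1, z_qq = -3/2
E = 5, F = 1, G = 5/4; answer radicand W^2 = 21/4
unnormalised second-form numerators: l = 0, m = 1, n = -3/2; L = l/sqrt(21/4), and similarly M = m/sqrt(W^2), N = n/sqrt(W^2)
H = (E*n - 2*F*m + G*l) / (2*(EG - F^2)*sqrt(W^2)); E*n - 2*F*m + G*l = -19/2, EG - F^2 = 21/4, so H = (-19/21)/sqrt(21/4)

Answer: H = -38*sqrt(21)/441


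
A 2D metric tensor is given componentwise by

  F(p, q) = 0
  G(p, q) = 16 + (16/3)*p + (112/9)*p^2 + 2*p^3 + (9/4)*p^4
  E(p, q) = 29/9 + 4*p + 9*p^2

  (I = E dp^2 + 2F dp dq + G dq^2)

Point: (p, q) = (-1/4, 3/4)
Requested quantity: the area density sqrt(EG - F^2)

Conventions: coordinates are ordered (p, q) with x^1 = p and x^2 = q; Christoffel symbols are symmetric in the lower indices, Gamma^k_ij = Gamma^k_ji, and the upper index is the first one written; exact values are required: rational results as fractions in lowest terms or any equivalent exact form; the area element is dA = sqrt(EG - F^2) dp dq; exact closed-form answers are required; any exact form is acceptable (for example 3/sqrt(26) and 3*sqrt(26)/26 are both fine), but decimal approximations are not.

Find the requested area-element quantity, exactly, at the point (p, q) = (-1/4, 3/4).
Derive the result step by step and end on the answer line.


E = 401/144, F = 0, G = 142129/9216; EG - F^2 = 56993729/1327104

Answer: sqrt(EG - F^2) = 377*sqrt(401)/1152


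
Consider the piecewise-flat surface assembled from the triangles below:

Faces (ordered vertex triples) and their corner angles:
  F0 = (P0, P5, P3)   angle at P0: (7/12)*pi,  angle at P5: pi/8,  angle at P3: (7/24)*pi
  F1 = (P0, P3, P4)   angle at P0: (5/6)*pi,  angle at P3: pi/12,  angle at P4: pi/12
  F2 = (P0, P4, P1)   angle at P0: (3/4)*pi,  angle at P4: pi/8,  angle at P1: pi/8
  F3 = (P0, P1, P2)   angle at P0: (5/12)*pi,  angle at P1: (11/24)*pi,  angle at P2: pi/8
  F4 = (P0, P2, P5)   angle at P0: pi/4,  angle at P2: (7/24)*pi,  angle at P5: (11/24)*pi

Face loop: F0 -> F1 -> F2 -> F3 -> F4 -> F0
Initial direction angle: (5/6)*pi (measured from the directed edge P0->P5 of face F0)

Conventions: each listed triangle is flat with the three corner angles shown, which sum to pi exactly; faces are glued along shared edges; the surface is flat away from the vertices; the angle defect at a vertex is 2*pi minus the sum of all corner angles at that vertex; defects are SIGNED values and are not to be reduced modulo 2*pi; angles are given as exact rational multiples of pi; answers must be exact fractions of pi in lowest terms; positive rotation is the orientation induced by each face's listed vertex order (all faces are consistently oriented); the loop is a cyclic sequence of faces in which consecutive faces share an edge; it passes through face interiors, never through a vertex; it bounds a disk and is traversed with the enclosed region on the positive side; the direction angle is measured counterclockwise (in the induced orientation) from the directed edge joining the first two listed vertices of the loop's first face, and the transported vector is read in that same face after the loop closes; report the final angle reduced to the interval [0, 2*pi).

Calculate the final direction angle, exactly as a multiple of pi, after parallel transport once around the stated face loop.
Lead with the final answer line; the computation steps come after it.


Answer: final direction angle = 0

enclosed vertex P0: corner angles sum to (17/6)*pi, defect = 2*pi - (17/6)*pi = (-5/6)*pi
the final direction is the initial angle plus the enclosed defects, taken mod 2*pi in the induced orientation
final angle = (5/6)*pi - (5/6)*pi = 0 (mod 2*pi)


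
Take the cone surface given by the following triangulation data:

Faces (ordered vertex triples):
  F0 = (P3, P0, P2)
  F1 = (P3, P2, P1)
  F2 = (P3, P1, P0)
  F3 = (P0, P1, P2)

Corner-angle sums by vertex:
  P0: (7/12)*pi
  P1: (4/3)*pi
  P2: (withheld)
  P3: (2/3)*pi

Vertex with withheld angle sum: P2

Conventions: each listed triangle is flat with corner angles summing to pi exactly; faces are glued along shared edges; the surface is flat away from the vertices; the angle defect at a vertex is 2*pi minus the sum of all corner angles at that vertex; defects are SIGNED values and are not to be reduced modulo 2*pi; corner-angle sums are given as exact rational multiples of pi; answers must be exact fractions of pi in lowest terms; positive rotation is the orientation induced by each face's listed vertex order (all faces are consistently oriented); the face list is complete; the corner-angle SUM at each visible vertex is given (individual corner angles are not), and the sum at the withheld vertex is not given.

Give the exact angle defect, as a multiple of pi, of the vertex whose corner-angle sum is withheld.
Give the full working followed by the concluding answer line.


V = 4, E = 6, F = 4; chi = V - E + F = 2
Gauss-Bonnet: total defect = 2*pi*chi = 4*pi; visible defects sum to (41/12)*pi

Answer: defect(P2) = (7/12)*pi


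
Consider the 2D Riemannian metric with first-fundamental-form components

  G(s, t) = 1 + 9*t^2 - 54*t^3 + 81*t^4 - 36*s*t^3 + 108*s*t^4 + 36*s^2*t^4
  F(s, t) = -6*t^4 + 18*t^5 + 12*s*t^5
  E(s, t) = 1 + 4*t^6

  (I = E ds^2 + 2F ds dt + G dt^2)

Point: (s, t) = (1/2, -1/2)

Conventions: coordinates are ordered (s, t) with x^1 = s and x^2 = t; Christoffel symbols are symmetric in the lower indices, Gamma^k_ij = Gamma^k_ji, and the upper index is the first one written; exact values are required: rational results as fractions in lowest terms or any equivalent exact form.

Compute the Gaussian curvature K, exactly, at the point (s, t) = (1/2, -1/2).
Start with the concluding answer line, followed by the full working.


Answer: K = -576/116281

E = 17/16, F = -9/8, G = 85/4, EG - F^2 = 341/16 at the point
E_s = 0, E_t = -3/4, F_s = -3/8, F_t = 21/2, G_s = 27/2, G_t = -135
E_tt = 15/2, F_st = 15/4, G_ss = 9/2
Brioschi: K = (det M1 - det M2) / (EG - F^2)^2 with the standard first/second-derivative matrices M1, M2.
M1 = [[-E_tt/2 + F_st - G_ss/2, E_s/2, F_s - E_t/2], [F_t - G_s/2, E, F], [G_t/2, F, G]] = [[-9/4, 0, 0], [15/4, 17/16, -9/8], [-135/2, -9/8, 85/4]]; det M1 = -3069/64
M2 = [[0, E_t/2, G_s/2], [E_t/2, E, F], [G_s/2, F, G]] = [[0, -3/8, 27/4], [-3/8, 17/16, -9/8], [27/4, -9/8, 85/4]]; det M2 = -2925/64
det M1 - det M2 = -9/4; K = -9/4 / (341/16)^2 = -576/116281


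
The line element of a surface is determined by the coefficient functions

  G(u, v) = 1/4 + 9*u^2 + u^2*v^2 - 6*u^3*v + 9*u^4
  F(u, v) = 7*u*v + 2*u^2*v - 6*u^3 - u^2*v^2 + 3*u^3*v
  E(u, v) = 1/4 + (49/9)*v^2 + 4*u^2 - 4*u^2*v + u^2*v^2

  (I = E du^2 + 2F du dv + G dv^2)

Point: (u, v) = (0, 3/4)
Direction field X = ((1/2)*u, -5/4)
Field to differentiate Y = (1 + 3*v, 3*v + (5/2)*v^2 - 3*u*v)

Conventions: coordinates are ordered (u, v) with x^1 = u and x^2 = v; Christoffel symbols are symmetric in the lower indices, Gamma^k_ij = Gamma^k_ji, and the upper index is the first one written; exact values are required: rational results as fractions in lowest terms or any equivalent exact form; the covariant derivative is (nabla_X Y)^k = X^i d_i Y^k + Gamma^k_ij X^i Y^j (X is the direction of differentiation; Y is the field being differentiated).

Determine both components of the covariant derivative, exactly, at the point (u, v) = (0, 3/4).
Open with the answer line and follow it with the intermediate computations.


Answer: (nabla_X Y)^u = -2785/318, (nabla_X Y)^v = -135/16

E = 53/16, F = 0, G = 1/4 at the point
E_u = 0, E_v = 49/6, F_u = 21/4, F_v = 0, G_u = 0, G_v = 0
EG - F^2 = 53/64;  g^inv = (64/53) * [[1/4, 0], [0, 53/16]]
first-kind symbols [ij,l] = (1/2)(d_i g_jl + d_j g_il - d_l g_ij): [uu,u] = E_u/2 = 0, [uu,v] = F_u - E_v/2 = 7/6, [uv,u] = E_v/2 = 49/12, [uv,v] = G_u/2 = 0, [vv,u] = F_v - G_u/2 = 0, [vv,v] = G_v/2 = 0
Gamma^u_ij = (G*[ij,u] - F*[ij,v])/(EG - F^2), Gamma^v_ij = (E*[ij,v] - F*[ij,u])/(EG - F^2)
Gamma_uuu = 0, Gamma_uuv = 196/159, Gamma_uvv = 0, Gamma_vuu = 14/3, Gamma_vuv = 0, Gamma_vvv = 0
X = (0, -5/4), Y = (13/4, 117/32) at the point


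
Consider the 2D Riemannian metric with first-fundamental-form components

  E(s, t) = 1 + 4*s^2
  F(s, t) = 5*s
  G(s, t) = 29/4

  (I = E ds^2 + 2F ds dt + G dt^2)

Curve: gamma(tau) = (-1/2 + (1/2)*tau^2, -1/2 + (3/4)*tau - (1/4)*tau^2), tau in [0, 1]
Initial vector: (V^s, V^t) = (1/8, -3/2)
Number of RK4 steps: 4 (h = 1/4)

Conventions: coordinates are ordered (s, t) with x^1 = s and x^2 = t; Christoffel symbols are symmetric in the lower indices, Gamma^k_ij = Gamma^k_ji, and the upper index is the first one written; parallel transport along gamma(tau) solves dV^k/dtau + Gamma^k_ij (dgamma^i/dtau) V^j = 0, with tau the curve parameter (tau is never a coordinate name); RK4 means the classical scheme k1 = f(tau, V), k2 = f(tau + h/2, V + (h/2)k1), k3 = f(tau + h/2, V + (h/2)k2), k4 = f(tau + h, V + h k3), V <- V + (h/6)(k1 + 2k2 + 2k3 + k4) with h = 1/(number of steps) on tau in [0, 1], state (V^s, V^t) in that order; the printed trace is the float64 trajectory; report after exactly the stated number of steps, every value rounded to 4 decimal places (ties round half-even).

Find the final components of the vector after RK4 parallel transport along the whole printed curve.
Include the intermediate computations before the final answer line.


gamma'(tau) = (tau, 3/4 - (1/2)*tau); f(tau, V)^k = -Gamma^k_ij(gamma(tau)) gamma'^i(tau) V^j; h = 1/4; intermediate values shown to 6 dp
curve data and Christoffel symbols at the stage parameters:
  tau = 0.000000: gamma = (-0.500000, -0.500000), gamma' = (0.000000, 0.750000); Gamma_sss = -0.242424, Gamma_sst = 0.000000, Gamma_stt = 0.000000, Gamma_tss = 0.606061, Gamma_tst = 0.000000, Gamma_ttt = 0.000000
  tau = 0.125000: gamma = (-0.492188, -0.410156), gamma' = (0.125000, 0.687500); Gamma_sss = -0.239537, Gamma_sst = 0.000000, Gamma_stt = 0.000000, Gamma_tss = 0.608347, Gamma_tst = 0.000000, Gamma_ttt = 0.000000
  tau = 0.250000: gamma = (-0.468750, -0.328125), gamma' = (0.250000, 0.625000); Gamma_sss = -0.230658, Gamma_sst = 0.000000, Gamma_stt = 0.000000, Gamma_tss = 0.615089, Gamma_tst = 0.000000, Gamma_ttt = 0.000000
  tau = 0.375000: gamma = (-0.429688, -0.253906), gamma' = (0.375000, 0.562500); Gamma_sss = -0.215152, Gamma_sst = 0.000000, Gamma_stt = 0.000000, Gamma_tss = 0.625898, Gamma_tst = 0.000000, Gamma_ttt = 0.000000
  tau = 0.500000: gamma = (-0.375000, -0.187500), gamma' = (0.500000, 0.500000); Gamma_sss = -0.192000, Gamma_sst = 0.000000, Gamma_stt = 0.000000, Gamma_tss = 0.640000, Gamma_tst = 0.000000, Gamma_ttt = 0.000000
  tau = 0.625000: gamma = (-0.304688, -0.128906), gamma' = (0.625000, 0.437500); Gamma_sss = -0.159913, Gamma_sst = 0.000000, Gamma_stt = 0.000000, Gamma_tss = 0.656053, Gamma_tst = 0.000000, Gamma_ttt = 0.000000
  tau = 0.750000: gamma = (-0.218750, -0.078125), gamma' = (0.750000, 0.375000); Gamma_sss = -0.117585, Gamma_sst = 0.000000, Gamma_stt = 0.000000, Gamma_tss = 0.671916, Gamma_tst = 0.000000, Gamma_ttt = 0.000000
  tau = 0.875000: gamma = (-0.117188, -0.035156), gamma' = (0.875000, 0.312500); Gamma_sss = -0.064169, Gamma_sst = 0.000000, Gamma_stt = 0.000000, Gamma_tss = 0.684469, Gamma_tst = 0.000000, Gamma_ttt = 0.000000
  tau = 1.000000: gamma = (0.000000, 0.000000), gamma' = (1.000000, 0.250000); Gamma_sss = 0.000000, Gamma_sst = 0.000000, Gamma_stt = 0.000000, Gamma_tss = 0.689655, Gamma_tst = 0.000000, Gamma_ttt = 0.000000
step 0: V^s = 0.1250, V^t = -1.5000
step 1: k1 = (0.000000, 0.000000), k2 = (0.003743, -0.009505), k3 = (0.003757, -0.009541), k4 = (0.007262, -0.019366); V <- V + (h/6)(k1 + 2k2 + 2k3 + k4): V^s = 0.1259, V^t = -1.5024
step 2: k1 = (0.007262, -0.019364), k2 = (0.010233, -0.029770), k3 = (0.010263, -0.029857), k4 = (0.012335, -0.041118); V <- V + (h/6)(k1 + 2k2 + 2k3 + k4): V^s = 0.1285, V^t = -1.5099
step 3: k1 = (0.012331, -0.041105), k2 = (0.012992, -0.053302), k3 = (0.013001, -0.053336), k4 = (0.011615, -0.066370); V <- V + (h/6)(k1 + 2k2 + 2k3 + k4): V^s = 0.1316, V^t = -1.5232
step 4: k1 = (0.011607, -0.066326), k2 = (0.007471, -0.079695), k3 = (0.007442, -0.079386), k4 = (0.000000, -0.092053); V <- V + (h/6)(k1 + 2k2 + 2k3 + k4): V^s = 0.1333, V^t = -1.5431

Answer: V^s = 0.1333, V^t = -1.5431


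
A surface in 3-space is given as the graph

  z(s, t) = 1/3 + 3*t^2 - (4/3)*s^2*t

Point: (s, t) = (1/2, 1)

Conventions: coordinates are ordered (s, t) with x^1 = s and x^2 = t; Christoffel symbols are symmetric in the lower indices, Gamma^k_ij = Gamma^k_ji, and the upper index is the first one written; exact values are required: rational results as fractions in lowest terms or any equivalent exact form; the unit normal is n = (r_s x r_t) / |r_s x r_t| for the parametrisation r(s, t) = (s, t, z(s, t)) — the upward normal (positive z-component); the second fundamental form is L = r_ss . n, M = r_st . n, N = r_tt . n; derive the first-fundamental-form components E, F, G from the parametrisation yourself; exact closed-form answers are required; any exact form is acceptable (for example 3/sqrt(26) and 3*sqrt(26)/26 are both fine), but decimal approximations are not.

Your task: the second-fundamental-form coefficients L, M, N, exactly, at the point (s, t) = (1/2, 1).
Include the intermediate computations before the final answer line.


z_s = -4/3, z_t = 17/3, z_ss = -8/3, z_st = -4/3, z_tt = 6
E = 25/9, F = -68/9, G = 298/9; answer radicand W^2 = 314/9
unnormalised second-form numerators: l = -8/3, m = -4/3, n = 6; L = l/sqrt(314/9), and similarly M = m/sqrt(W^2), N = n/sqrt(W^2)

Answer: L = -4*sqrt(314)/157, M = -2*sqrt(314)/157, N = 9*sqrt(314)/157


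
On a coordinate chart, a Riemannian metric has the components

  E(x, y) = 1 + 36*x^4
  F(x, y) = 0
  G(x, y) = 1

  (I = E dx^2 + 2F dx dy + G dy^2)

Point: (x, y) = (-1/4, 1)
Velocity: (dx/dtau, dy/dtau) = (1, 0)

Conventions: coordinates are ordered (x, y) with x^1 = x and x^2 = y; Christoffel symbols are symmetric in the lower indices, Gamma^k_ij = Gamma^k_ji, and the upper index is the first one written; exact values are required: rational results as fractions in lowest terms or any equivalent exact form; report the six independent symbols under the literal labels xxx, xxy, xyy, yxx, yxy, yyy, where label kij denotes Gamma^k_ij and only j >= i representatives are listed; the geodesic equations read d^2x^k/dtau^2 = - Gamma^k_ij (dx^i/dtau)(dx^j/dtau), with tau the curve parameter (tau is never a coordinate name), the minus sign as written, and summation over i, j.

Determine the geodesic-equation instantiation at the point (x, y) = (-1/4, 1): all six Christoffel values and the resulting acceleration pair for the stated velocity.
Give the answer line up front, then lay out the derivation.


Answer: Gamma_xxx = -72/73, Gamma_xxy = 0, Gamma_xyy = 0, Gamma_yxx = 0, Gamma_yxy = 0, Gamma_yyy = 0; accelerations (d^2x/dtau^2, d^2y/dtau^2) = (72/73, 0)

E = 73/64, F = 0, G = 1 at the point
E_x = -9/4, E_y = 0, F_x = 0, F_y = 0, G_x = 0, G_y = 0
EG - F^2 = 73/64;  g^inv = (64/73) * [[1, 0], [0, 73/64]]
first-kind symbols [ij,l] = (1/2)(d_i g_jl + d_j g_il - d_l g_ij): [xx,x] = E_x/2 = -9/8, [xx,y] = F_x - E_y/2 = 0, [xy,x] = E_y/2 = 0, [xy,y] = G_x/2 = 0, [yy,x] = F_y - G_x/2 = 0, [yy,y] = G_y/2 = 0
Gamma^x_ij = (G*[ij,x] - F*[ij,y])/(EG - F^2), Gamma^y_ij = (E*[ij,y] - F*[ij,x])/(EG - F^2)
Gamma_xxx = -72/73, Gamma_xxy = 0, Gamma_xyy = 0, Gamma_yxx = 0, Gamma_yxy = 0, Gamma_yyy = 0
d^2x/dtau^2 = -(Gamma_xxx*(1)^2 + 2*Gamma_xxy*(1)*(0) + Gamma_xyy*(0)^2) = 72/73
d^2y/dtau^2 = -(Gamma_yxx*(1)^2 + 2*Gamma_yxy*(1)*(0) + Gamma_yyy*(0)^2) = 0


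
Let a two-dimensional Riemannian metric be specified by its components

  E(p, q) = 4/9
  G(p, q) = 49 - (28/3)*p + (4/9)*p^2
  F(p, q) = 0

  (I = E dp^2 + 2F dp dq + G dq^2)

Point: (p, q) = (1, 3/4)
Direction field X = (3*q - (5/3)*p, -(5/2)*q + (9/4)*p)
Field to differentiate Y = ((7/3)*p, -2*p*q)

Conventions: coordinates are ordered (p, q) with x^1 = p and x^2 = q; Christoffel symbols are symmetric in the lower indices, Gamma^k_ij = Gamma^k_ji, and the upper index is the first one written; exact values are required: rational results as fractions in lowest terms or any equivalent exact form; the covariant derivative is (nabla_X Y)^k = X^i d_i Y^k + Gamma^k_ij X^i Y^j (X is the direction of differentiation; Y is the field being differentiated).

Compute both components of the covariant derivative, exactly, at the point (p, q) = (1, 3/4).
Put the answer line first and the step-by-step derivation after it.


Answer: (nabla_X Y)^p = -1147/288, (nabla_X Y)^q = -13/8

E = 4/9, F = 0, G = 361/9 at the point
E_p = 0, E_q = 0, F_p = 0, F_q = 0, G_p = -76/9, G_q = 0
EG - F^2 = 1444/81;  g^inv = (81/1444) * [[361/9, 0], [0, 4/9]]
first-kind symbols [ij,l] = (1/2)(d_i g_jl + d_j g_il - d_l g_ij): [pp,p] = E_p/2 = 0, [pp,q] = F_p - E_q/2 = 0, [pq,p] = E_q/2 = 0, [pq,q] = G_p/2 = -38/9, [qq,p] = F_q - G_p/2 = 38/9, [qq,q] = G_q/2 = 0
Gamma^p_ij = (G*[ij,p] - F*[ij,q])/(EG - F^2), Gamma^q_ij = (E*[ij,q] - F*[ij,p])/(EG - F^2)
Gamma_ppp = 0, Gamma_ppq = 0, Gamma_pqq = 19/2, Gamma_qpp = 0, Gamma_qpq = -2/19, Gamma_qqq = 0
X = (7/12, 3/8), Y = (7/3, -3/2) at the point


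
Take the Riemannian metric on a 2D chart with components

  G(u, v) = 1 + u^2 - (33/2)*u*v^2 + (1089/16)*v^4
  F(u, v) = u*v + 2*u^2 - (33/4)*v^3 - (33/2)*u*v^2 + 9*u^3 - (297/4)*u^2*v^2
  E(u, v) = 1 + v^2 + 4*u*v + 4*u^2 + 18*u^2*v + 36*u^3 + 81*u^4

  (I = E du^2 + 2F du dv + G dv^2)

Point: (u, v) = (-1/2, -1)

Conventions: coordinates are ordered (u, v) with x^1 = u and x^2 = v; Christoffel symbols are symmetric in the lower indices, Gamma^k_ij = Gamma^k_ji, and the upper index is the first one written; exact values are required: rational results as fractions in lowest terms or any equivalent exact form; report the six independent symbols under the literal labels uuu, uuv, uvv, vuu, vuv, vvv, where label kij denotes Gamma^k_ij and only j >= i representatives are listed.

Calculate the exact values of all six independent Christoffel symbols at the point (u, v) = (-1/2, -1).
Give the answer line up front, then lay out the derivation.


Answer: Gamma_uuu = -14/621, Gamma_uuv = 2/621, Gamma_uvv = 11/207, Gamma_vuu = 490/621, Gamma_vuv = -70/621, Gamma_vvv = -385/207

E = 17/16, F = -35/16, G = 1241/16 at the point
E_u = -7/2, E_v = 1/2, F_u = 123/2, F_v = -37/8, G_u = -35/2, G_v = -1155/4
EG - F^2 = 621/8;  g^inv = (8/621) * [[1241/16, 35/16], [35/16, 17/16]]
first-kind symbols [ij,l] = (1/2)(d_i g_jl + d_j g_il - d_l g_ij): [uu,u] = E_u/2 = -7/4, [uu,v] = F_u - E_v/2 = 245/4, [uv,u] = E_v/2 = 1/4, [uv,v] = G_u/2 = -35/4, [vv,u] = F_v - G_u/2 = 33/8, [vv,v] = G_v/2 = -1155/8
Gamma^u_ij = (G*[ij,u] - F*[ij,v])/(EG - F^2), Gamma^v_ij = (E*[ij,v] - F*[ij,u])/(EG - F^2)


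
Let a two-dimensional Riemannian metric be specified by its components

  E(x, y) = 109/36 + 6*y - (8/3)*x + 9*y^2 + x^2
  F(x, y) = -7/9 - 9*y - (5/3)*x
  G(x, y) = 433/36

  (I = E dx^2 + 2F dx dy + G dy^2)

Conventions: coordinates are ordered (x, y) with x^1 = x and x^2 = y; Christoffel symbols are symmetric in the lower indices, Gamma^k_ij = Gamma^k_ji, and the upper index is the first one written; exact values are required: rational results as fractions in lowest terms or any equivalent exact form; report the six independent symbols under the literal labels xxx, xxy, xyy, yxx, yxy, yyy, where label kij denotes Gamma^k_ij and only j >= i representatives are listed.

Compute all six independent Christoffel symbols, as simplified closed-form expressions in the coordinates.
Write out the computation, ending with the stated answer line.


E = 109/36 + 6*y - (8/3)*x + 9*y^2 + x^2; F = -7/9 - 9*y - (5/3)*x; G = 433/36
Gamma^k_ij = (1/2) g^{kl} (d_i g_jl + d_j g_il - d_l g_ij), with g^inv = (1/(EG-F^2)) [[G, -F], [-F, E]]
first partials: E_x = -8/3 + 2*x, E_y = 6 + 18*y, F_x = -5/3, F_y = -9, G_x = 0, G_y = 0
D = EG - F^2 = 573/16 + (349/6)*y - (104/3)*x + (109/4)*y^2 - 30*x*y + (37/4)*x^2
expanded: Gamma^x_xx = (G E_x - 2F F_x + F E_y)/(2D), Gamma^x_xy = (G E_y - F G_x)/(2D), Gamma^x_yy = (2G F_y - G G_x - F G_y)/(2D), Gamma^y_xx = (2E F_x - E E_y - F E_x)/(2D), Gamma^y_xy = (E G_x - F E_y)/(2D), Gamma^y_yy = (E G_y - 2F F_y + F G_x)/(2D); substitute and cancel common factors

Answer: Gamma_xxx = (-720*x*y + 204*x - 3888*y^2 - 2352*y - 944)/(444*x^2 - 1440*x*y - 1664*x + 1308*y^2 + 2792*y + 1719), Gamma_xxy = (5196*y + 1732)/(444*x^2 - 1440*x*y - 1664*x + 1308*y^2 + 2792*y + 1719), Gamma_xyy = -5196/(444*x^2 - 1440*x*y - 1664*x + 1308*y^2 + 2792*y + 1719), Gamma_yxx = (-432*x^2*y - 144*x^2 + 1584*x*y + 528*x - 3888*y^3 - 4608*y^2 - 3228*y - 728)/(444*x^2 - 1440*x*y - 1664*x + 1308*y^2 + 2792*y + 1719), Gamma_yxy = (720*x*y + 240*x + 3888*y^2 + 1632*y + 112)/(444*x^2 - 1440*x*y - 1664*x + 1308*y^2 + 2792*y + 1719), Gamma_yyy = (-720*x - 3888*y - 336)/(444*x^2 - 1440*x*y - 1664*x + 1308*y^2 + 2792*y + 1719)


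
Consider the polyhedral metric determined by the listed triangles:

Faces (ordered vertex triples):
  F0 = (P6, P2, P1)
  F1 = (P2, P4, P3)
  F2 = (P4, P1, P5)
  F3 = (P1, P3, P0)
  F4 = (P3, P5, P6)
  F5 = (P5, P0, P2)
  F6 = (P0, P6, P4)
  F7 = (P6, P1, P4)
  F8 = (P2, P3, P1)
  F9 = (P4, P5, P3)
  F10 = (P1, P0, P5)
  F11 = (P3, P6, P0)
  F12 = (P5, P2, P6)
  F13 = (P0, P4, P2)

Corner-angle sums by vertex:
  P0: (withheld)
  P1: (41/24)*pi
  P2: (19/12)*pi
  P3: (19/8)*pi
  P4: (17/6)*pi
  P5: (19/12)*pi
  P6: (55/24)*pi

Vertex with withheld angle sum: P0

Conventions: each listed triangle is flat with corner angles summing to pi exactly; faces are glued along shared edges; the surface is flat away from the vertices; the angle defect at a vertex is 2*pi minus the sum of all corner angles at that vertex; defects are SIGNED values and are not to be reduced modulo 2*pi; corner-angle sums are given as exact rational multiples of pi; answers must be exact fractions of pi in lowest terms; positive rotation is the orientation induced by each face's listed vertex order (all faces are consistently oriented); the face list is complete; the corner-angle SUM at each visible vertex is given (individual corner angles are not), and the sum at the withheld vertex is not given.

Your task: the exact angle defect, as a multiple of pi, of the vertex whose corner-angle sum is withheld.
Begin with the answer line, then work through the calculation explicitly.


Answer: defect(P0) = (3/8)*pi

V = 7, E = 21, F = 14; chi = V - E + F = 0
Gauss-Bonnet: total defect = 2*pi*chi = 0; visible defects sum to (-3/8)*pi


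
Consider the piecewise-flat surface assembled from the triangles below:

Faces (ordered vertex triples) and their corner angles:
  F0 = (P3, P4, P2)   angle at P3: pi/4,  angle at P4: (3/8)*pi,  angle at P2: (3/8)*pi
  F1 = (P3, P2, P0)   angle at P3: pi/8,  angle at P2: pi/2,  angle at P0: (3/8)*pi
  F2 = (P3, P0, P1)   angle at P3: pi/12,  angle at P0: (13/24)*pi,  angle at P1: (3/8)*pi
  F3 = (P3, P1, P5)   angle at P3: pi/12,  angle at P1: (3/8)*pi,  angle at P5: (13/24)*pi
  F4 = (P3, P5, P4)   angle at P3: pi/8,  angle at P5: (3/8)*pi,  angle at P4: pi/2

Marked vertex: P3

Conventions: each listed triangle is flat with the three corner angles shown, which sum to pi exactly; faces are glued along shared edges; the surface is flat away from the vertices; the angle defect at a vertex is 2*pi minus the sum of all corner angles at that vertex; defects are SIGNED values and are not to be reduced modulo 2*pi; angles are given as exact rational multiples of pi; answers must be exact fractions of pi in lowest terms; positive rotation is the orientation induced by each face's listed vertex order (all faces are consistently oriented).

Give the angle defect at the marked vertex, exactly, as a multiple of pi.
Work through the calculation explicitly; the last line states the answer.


Sum of corner angles at P3: (2/3)*pi
defect = 2*pi - (2/3)*pi

Answer: defect(P3) = (4/3)*pi


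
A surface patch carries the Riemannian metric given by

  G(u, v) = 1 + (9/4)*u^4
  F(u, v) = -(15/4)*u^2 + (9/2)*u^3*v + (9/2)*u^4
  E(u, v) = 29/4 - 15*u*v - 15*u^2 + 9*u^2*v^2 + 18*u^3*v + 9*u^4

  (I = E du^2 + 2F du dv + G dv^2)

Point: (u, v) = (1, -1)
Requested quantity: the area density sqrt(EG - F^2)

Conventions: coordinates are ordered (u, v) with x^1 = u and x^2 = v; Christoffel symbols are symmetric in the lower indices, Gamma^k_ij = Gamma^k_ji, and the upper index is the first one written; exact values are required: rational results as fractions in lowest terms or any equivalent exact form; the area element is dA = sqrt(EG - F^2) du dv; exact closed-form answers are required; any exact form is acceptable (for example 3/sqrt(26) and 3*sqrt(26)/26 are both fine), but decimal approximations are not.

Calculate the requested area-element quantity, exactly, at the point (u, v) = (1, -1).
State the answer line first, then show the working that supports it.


Answer: sqrt(EG - F^2) = sqrt(38)/2

E = 29/4, F = -15/4, G = 13/4; EG - F^2 = 19/2
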